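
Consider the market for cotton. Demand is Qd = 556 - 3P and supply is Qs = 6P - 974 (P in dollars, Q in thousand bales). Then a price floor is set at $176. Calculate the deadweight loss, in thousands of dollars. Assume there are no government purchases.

Without the control the market clears where 556 - 3P = 6P - 974, i.e. P* = 170 and Q* = 46.
The floor of 176 is above the equilibrium price 170, so it binds.
At P = 176: Qd = 556 - 3·176 = 28 and Qs = 6·176 - 974 = 82.
Quantity traded falls to 28. At Q = 28 the demand price is (556 - 28)/3 = 176 and the supply price is (974 + 28)/6 = 167.
Deadweight loss = ½ · (176 - 167) · (46 - 28) = ½ · 9 · 18 = 81.

81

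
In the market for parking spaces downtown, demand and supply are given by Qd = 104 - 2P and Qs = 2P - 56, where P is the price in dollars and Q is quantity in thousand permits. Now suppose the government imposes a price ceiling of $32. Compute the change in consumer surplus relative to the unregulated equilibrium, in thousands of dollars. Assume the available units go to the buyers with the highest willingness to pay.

Without the control the market clears where 104 - 2P = 2P - 56, i.e. P* = 40 and Q* = 24.
The ceiling of 32 is below the equilibrium price 40, so it binds.
At P = 32: Qd = 104 - 2·32 = 40 and Qs = 2·32 - 56 = 8.
Consumer surplus without the control is ½ · (52 - 40) · 24 = 144.
With the ceiling, 8 units are sold at 32 (assume they go to the highest-value buyers). The demand price at Q = 8 is 48, so CS = ½ · [(52 - 32) + (48 - 32)] · 8 = 144.
Change in consumer surplus = 144 - 144 = 0.

0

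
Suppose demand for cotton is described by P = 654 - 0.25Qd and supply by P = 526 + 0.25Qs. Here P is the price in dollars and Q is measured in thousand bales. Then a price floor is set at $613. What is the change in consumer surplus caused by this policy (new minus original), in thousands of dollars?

-4830

Rearranging demand gives Qd = 2616 - 4P; rearranging supply gives Qs = 4P - 2104. Equilibrium: 2616 - 4P = 4P - 2104, so 4720 = 8P and P* = 590, Q* = 256.
Because the floor (613) lies above the market-clearing price, it is binding.
At P = 613: Qd = 2616 - 4·613 = 164 and Qs = 4·613 - 2104 = 348.
Consumer surplus without the control is ½ · (654 - 590) · 256 = 8192.
With the floor, consumers buy 164 units at 613, so CS = ½ · (654 - 613) · 164 = 3362.
Change in consumer surplus = 3362 - 8192 = -4830.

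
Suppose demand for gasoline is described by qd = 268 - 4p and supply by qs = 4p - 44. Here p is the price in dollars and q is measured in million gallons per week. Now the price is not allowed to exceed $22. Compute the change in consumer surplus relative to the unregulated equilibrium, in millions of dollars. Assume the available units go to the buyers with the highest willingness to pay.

In a free market, 268 - 4p = 4p - 44 gives the equilibrium p* = 39, q* = 112.
Since 22 < 39, the ceiling is binding.
At p = 22: qd = 268 - 4·22 = 180 and qs = 4·22 - 44 = 44.
Consumer surplus without the control is ½ · (67 - 39) · 112 = 1568.
With the ceiling, 44 units are sold at 22 (assume they go to the highest-value buyers). The demand price at q = 44 is 56, so CS = ½ · [(67 - 22) + (56 - 22)] · 44 = 1738.
Change in consumer surplus = 1738 - 1568 = 170.

170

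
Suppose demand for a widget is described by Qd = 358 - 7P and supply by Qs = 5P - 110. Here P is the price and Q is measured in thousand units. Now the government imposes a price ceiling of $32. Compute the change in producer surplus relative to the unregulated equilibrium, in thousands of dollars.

-472.5

Equilibrium: 358 - 7P = 5P - 110, so 468 = 12P and P* = 39, Q* = 85.
Since 32 < 39, the ceiling is binding.
At P = 32: Qd = 358 - 7·32 = 134 and Qs = 5·32 - 110 = 50.
Producer surplus without the control is ½ · (39 - 22) · 85 = 722.5.
With the ceiling, producers sell 50 units at 32, so PS = ½ · (32 - 22) · 50 = 250.
Change in producer surplus = 250 - 722.5 = -472.5.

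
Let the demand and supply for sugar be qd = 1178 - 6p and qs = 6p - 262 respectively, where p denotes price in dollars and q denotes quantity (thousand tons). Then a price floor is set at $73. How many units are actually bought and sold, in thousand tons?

458

Without the control the market clears where 1178 - 6p = 6p - 262, i.e. p* = 120 and q* = 458.
Since 73 is below p* = 120, the floor does not bind and the free-market outcome prevails.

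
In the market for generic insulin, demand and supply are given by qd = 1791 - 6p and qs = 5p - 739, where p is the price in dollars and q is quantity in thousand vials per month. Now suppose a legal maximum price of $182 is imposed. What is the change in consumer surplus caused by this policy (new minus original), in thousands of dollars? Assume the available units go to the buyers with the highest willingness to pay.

Equilibrium: 1791 - 6p = 5p - 739, so 2530 = 11p and p* = 230, q* = 411.
Because the ceiling (182) lies below the market-clearing price, it is binding.
At p = 182: qd = 1791 - 6·182 = 699 and qs = 5·182 - 739 = 171.
Consumer surplus without the control is ½ · (298.5 - 230) · 411 = 14076.75.
With the ceiling, 171 units are sold at 182 (assume they go to the highest-value buyers). The demand price at q = 171 is 270, so CS = ½ · [(298.5 - 182) + (270 - 182)] · 171 = 17484.75.
Change in consumer surplus = 17484.75 - 14076.75 = 3408.

3408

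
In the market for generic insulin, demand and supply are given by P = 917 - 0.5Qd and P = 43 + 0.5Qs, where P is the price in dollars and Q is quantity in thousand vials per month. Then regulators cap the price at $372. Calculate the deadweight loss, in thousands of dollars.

Rearranging demand gives Qd = 1834 - 2P; rearranging supply gives Qs = 2P - 86. In a free market, 1834 - 2P = 2P - 86 gives the equilibrium P* = 480, Q* = 874.
Since 372 < 480, the ceiling is binding.
At P = 372: Qd = 1834 - 2·372 = 1090 and Qs = 2·372 - 86 = 658.
Quantity traded falls to 658. At Q = 658 the demand price is (1834 - 658)/2 = 588 and the supply price is (86 + 658)/2 = 372.
Deadweight loss = ½ · (588 - 372) · (874 - 658) = ½ · 216 · 216 = 23328.

23328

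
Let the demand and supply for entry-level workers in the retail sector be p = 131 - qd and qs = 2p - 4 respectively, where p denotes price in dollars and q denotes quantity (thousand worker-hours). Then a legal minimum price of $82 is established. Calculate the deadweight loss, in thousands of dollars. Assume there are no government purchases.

1026.75

Rearranging demand gives qd = 131 - p. Setting quantity demanded equal to quantity supplied, 131 - p = 2p - 4, gives p* = 45 and q* = 86.
The floor of 82 is above the equilibrium price 45, so it binds.
At p = 82: qd = 131 - 82 = 49 and qs = 2·82 - 4 = 160.
Quantity traded falls to 49. At q = 49 the demand price is 131 - 49 = 82 and the supply price is (4 + 49)/2 = 26.5.
Deadweight loss = ½ · (82 - 26.5) · (86 - 49) = ½ · 55.5 · 37 = 1026.75.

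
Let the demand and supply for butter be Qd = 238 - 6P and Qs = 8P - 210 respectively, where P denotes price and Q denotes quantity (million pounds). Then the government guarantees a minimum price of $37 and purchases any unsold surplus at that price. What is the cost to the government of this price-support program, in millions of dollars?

2590

Equilibrium: 238 - 6P = 8P - 210, so 448 = 14P and P* = 32, Q* = 46.
The floor of 37 is above the equilibrium price 32, so it binds.
At P = 37: Qd = 238 - 6·37 = 16 and Qs = 8·37 - 210 = 86.
Surplus = Qs - Qd = 70.
Government expenditure = surplus × support price = 70 × 37 = 2590.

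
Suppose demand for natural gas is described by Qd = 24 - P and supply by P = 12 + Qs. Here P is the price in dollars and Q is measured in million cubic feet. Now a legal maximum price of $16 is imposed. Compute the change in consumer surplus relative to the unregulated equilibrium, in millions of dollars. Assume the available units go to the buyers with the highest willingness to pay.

Rearranging supply gives Qs = P - 12. Equilibrium: 24 - P = P - 12, so 36 = 2P and P* = 18, Q* = 6.
The ceiling of 16 is below the equilibrium price 18, so it binds.
At P = 16: Qd = 24 - 16 = 8 and Qs = 16 - 12 = 4.
Consumer surplus without the control is ½ · (24 - 18) · 6 = 18.
With the ceiling, 4 units are sold at 16 (assume they go to the highest-value buyers). The demand price at Q = 4 is 20, so CS = ½ · [(24 - 16) + (20 - 16)] · 4 = 24.
Change in consumer surplus = 24 - 18 = 6.

6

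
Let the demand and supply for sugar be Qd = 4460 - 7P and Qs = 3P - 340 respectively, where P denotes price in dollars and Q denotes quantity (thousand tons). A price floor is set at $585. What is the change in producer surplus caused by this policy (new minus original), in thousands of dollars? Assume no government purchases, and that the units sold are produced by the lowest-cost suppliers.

-51712.5

Equilibrium: 4460 - 7P = 3P - 340, so 4800 = 10P and P* = 480, Q* = 1100.
Because the floor (585) lies above the market-clearing price, it is binding.
At P = 585: Qd = 4460 - 7·585 = 365 and Qs = 3·585 - 340 = 1415.
Producer surplus without the control is ½ · (480 - 340/3) · 1100 = 605000/3.
With the floor, 365 units are sold at 585. The supply price at Q = 365 is 235, so PS = ½ · [(585 - 340/3) + (585 - 235)] · 365 = 899725/6.
Change in producer surplus = 899725/6 - 605000/3 = -51712.5.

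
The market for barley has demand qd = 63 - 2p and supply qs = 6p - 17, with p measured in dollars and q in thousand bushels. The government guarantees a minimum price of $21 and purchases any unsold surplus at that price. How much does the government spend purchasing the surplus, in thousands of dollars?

1848

Without the control the market clears where 63 - 2p = 6p - 17, i.e. p* = 10 and q* = 43.
Since 21 > 10, the floor is binding.
At p = 21: qd = 63 - 2·21 = 21 and qs = 6·21 - 17 = 109.
Surplus = qs - qd = 88.
Government expenditure = surplus × support price = 88 × 21 = 1848.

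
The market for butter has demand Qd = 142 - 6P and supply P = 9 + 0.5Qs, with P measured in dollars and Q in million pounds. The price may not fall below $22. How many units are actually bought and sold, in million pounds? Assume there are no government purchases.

10

Rearranging supply gives Qs = 2P - 18. In a free market, 142 - 6P = 2P - 18 gives the equilibrium P* = 20, Q* = 22.
Because the floor (22) lies above the market-clearing price, it is binding.
At P = 22: Qd = 142 - 6·22 = 10 and Qs = 2·22 - 18 = 26.
The quantity actually transacted is the short side, demand: 10.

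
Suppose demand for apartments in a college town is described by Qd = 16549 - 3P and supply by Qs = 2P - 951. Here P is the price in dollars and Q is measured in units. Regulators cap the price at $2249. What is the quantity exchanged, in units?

3547

Setting quantity demanded equal to quantity supplied, 16549 - 3P = 2P - 951, gives P* = 3500 and Q* = 6049.
Because the ceiling (2249) lies below the market-clearing price, it is binding.
At P = 2249: Qd = 16549 - 3·2249 = 9802 and Qs = 2·2249 - 951 = 3547.
The quantity actually transacted is the short side, supply: 3547.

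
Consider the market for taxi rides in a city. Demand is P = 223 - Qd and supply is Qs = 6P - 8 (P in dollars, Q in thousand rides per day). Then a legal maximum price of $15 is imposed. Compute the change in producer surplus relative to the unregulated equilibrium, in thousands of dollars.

Rearranging demand gives Qd = 223 - P. Without the control the market clears where 223 - P = 6P - 8, i.e. P* = 33 and Q* = 190.
Because the ceiling (15) lies below the market-clearing price, it is binding.
At P = 15: Qd = 223 - 15 = 208 and Qs = 6·15 - 8 = 82.
Producer surplus without the control is ½ · (33 - 4/3) · 190 = 9025/3.
With the ceiling, producers sell 82 units at 15, so PS = ½ · (15 - 4/3) · 82 = 1681/3.
Change in producer surplus = 1681/3 - 9025/3 = -2448.

-2448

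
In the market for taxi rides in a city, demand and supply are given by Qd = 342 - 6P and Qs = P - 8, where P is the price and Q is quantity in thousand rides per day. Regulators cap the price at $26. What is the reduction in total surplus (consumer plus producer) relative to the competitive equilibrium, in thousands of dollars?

336

Setting quantity demanded equal to quantity supplied, 342 - 6P = P - 8, gives P* = 50 and Q* = 42.
Because the ceiling (26) lies below the market-clearing price, it is binding.
At P = 26: Qd = 342 - 6·26 = 186 and Qs = 26 - 8 = 18.
Quantity traded falls to 18. At Q = 18 the demand price is (342 - 18)/6 = 54 and the supply price is 8 + 18 = 26.
Deadweight loss = ½ · (54 - 26) · (42 - 18) = ½ · 28 · 24 = 336.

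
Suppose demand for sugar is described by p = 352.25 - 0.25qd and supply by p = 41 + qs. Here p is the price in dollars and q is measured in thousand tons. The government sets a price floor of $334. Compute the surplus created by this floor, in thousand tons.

Rearranging demand gives qd = 1409 - 4p; rearranging supply gives qs = p - 41. In a free market, 1409 - 4p = p - 41 gives the equilibrium p* = 290, q* = 249.
Because the floor (334) lies above the market-clearing price, it is binding.
At p = 334: qd = 1409 - 4·334 = 73 and qs = 334 - 41 = 293.
Surplus = qs - qd = 293 - 73 = 220.

220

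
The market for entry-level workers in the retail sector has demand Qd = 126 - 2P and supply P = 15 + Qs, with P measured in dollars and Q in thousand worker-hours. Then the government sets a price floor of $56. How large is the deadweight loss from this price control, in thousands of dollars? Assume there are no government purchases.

Rearranging supply gives Qs = P - 15. In a free market, 126 - 2P = P - 15 gives the equilibrium P* = 47, Q* = 32.
Because the floor (56) lies above the market-clearing price, it is binding.
At P = 56: Qd = 126 - 2·56 = 14 and Qs = 56 - 15 = 41.
Quantity traded falls to 14. At Q = 14 the demand price is (126 - 14)/2 = 56 and the supply price is 15 + 14 = 29.
Deadweight loss = ½ · (56 - 29) · (32 - 14) = ½ · 27 · 18 = 243.

243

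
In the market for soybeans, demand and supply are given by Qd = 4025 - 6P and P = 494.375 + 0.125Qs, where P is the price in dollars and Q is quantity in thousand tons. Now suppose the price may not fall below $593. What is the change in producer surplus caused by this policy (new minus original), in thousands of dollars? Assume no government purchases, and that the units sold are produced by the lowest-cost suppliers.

Rearranging supply gives Qs = 8P - 3955. Equilibrium: 4025 - 6P = 8P - 3955, so 7980 = 14P and P* = 570, Q* = 605.
Because the floor (593) lies above the market-clearing price, it is binding.
At P = 593: Qd = 4025 - 6·593 = 467 and Qs = 8·593 - 3955 = 789.
Producer surplus without the control is ½ · (570 - 494.375) · 605 = 22876.5625.
With the floor, 467 units are sold at 593. The supply price at Q = 467 is 552.75, so PS = ½ · [(593 - 494.375) + (593 - 552.75)] · 467 = 32427.3125.
Change in producer surplus = 32427.3125 - 22876.5625 = 9550.75.

9550.75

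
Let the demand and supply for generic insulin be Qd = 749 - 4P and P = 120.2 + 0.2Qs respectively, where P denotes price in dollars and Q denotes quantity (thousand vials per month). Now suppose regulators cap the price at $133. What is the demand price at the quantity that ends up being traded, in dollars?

171.25

Rearranging supply gives Qs = 5P - 601. Without the control the market clears where 749 - 4P = 5P - 601, i.e. P* = 150 and Q* = 149.
The ceiling of 133 is below the equilibrium price 150, so it binds.
At P = 133: Qd = 749 - 4·133 = 217 and Qs = 5·133 - 601 = 64.
Only 64 units reach the market. On the demand curve, the marginal buyer's willingness to pay at Q = 64 is (749 - 64)/4 = 171.25.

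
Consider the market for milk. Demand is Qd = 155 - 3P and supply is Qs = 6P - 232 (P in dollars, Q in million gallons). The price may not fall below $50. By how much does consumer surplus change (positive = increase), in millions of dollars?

-108.5

In a free market, 155 - 3P = 6P - 232 gives the equilibrium P* = 43, Q* = 26.
The floor of 50 is above the equilibrium price 43, so it binds.
At P = 50: Qd = 155 - 3·50 = 5 and Qs = 6·50 - 232 = 68.
Consumer surplus without the control is ½ · (155/3 - 43) · 26 = 338/3.
With the floor, consumers buy 5 units at 50, so CS = ½ · (155/3 - 50) · 5 = 25/6.
Change in consumer surplus = 25/6 - 338/3 = -108.5.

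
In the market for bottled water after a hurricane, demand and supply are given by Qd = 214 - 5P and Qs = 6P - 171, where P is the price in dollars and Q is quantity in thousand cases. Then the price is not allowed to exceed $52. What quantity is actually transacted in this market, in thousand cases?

39

Setting quantity demanded equal to quantity supplied, 214 - 5P = 6P - 171, gives P* = 35 and Q* = 39.
Since 52 is above P* = 35, the ceiling does not bind and the free-market outcome prevails.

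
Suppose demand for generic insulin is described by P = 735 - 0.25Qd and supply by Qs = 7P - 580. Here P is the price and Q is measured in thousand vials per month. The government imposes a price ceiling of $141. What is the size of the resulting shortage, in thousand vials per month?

Rearranging demand gives Qd = 2940 - 4P. Setting quantity demanded equal to quantity supplied, 2940 - 4P = 7P - 580, gives P* = 320 and Q* = 1660.
Since 141 < 320, the ceiling is binding.
At P = 141: Qd = 2940 - 4·141 = 2376 and Qs = 7·141 - 580 = 407.
Shortage = Qd - Qs = 2376 - 407 = 1969.

1969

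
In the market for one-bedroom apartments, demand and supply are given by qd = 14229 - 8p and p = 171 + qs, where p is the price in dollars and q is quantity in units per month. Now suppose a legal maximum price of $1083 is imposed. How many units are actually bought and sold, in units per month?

912

Rearranging supply gives qs = p - 171. In a free market, 14229 - 8p = p - 171 gives the equilibrium p* = 1600, q* = 1429.
Since 1083 < 1600, the ceiling is binding.
At p = 1083: qd = 14229 - 8·1083 = 5565 and qs = 1083 - 171 = 912.
The quantity actually transacted is the short side, supply: 912.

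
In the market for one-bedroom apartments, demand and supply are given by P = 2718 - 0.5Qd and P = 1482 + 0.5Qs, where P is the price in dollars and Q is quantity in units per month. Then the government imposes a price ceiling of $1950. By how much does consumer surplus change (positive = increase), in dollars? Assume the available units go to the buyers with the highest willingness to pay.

117900

Rearranging demand gives Qd = 5436 - 2P; rearranging supply gives Qs = 2P - 2964. Equilibrium: 5436 - 2P = 2P - 2964, so 8400 = 4P and P* = 2100, Q* = 1236.
The ceiling of 1950 is below the equilibrium price 2100, so it binds.
At P = 1950: Qd = 5436 - 2·1950 = 1536 and Qs = 2·1950 - 2964 = 936.
Consumer surplus without the control is ½ · (2718 - 2100) · 1236 = 381924.
With the ceiling, 936 units are sold at 1950 (assume they go to the highest-value buyers). The demand price at Q = 936 is 2250, so CS = ½ · [(2718 - 1950) + (2250 - 1950)] · 936 = 499824.
Change in consumer surplus = 499824 - 381924 = 117900.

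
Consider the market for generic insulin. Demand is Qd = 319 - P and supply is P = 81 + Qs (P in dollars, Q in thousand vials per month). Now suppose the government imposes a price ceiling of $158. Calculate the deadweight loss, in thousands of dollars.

Rearranging supply gives Qs = P - 81. Equilibrium: 319 - P = P - 81, so 400 = 2P and P* = 200, Q* = 119.
The ceiling of 158 is below the equilibrium price 200, so it binds.
At P = 158: Qd = 319 - 158 = 161 and Qs = 158 - 81 = 77.
Quantity traded falls to 77. At Q = 77 the demand price is 319 - 77 = 242 and the supply price is 81 + 77 = 158.
Deadweight loss = ½ · (242 - 158) · (119 - 77) = ½ · 84 · 42 = 1764.

1764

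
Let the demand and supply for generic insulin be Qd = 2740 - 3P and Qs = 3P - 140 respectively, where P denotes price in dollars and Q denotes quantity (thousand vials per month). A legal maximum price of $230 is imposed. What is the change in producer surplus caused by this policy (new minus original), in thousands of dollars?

-231250

Setting quantity demanded equal to quantity supplied, 2740 - 3P = 3P - 140, gives P* = 480 and Q* = 1300.
Since 230 < 480, the ceiling is binding.
At P = 230: Qd = 2740 - 3·230 = 2050 and Qs = 3·230 - 140 = 550.
Producer surplus without the control is ½ · (480 - 140/3) · 1300 = 845000/3.
With the ceiling, producers sell 550 units at 230, so PS = ½ · (230 - 140/3) · 550 = 151250/3.
Change in producer surplus = 151250/3 - 845000/3 = -231250.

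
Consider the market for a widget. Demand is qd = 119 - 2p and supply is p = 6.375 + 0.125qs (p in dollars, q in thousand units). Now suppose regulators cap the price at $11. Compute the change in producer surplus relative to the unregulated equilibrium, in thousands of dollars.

-366

Rearranging supply gives qs = 8p - 51. Equilibrium: 119 - 2p = 8p - 51, so 170 = 10p and p* = 17, q* = 85.
Since 11 < 17, the ceiling is binding.
At p = 11: qd = 119 - 2·11 = 97 and qs = 8·11 - 51 = 37.
Producer surplus without the control is ½ · (17 - 6.375) · 85 = 451.5625.
With the ceiling, producers sell 37 units at 11, so PS = ½ · (11 - 6.375) · 37 = 85.5625.
Change in producer surplus = 85.5625 - 451.5625 = -366.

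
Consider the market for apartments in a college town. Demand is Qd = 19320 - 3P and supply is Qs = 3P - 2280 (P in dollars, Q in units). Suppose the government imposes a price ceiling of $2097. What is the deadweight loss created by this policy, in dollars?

6777027

Equilibrium: 19320 - 3P = 3P - 2280, so 21600 = 6P and P* = 3600, Q* = 8520.
Because the ceiling (2097) lies below the market-clearing price, it is binding.
At P = 2097: Qd = 19320 - 3·2097 = 13029 and Qs = 3·2097 - 2280 = 4011.
Quantity traded falls to 4011. At Q = 4011 the demand price is (19320 - 4011)/3 = 5103 and the supply price is (2280 + 4011)/3 = 2097.
Deadweight loss = ½ · (5103 - 2097) · (8520 - 4011) = ½ · 3006 · 4509 = 6777027.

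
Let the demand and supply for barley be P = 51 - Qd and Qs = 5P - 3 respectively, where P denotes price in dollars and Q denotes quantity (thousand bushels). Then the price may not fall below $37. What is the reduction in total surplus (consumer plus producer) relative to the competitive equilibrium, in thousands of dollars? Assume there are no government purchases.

Rearranging demand gives Qd = 51 - P. Equilibrium: 51 - P = 5P - 3, so 54 = 6P and P* = 9, Q* = 42.
The floor of 37 is above the equilibrium price 9, so it binds.
At P = 37: Qd = 51 - 37 = 14 and Qs = 5·37 - 3 = 182.
Quantity traded falls to 14. At Q = 14 the demand price is 51 - 14 = 37 and the supply price is (3 + 14)/5 = 3.4.
Deadweight loss = ½ · (37 - 3.4) · (42 - 14) = ½ · 33.6 · 28 = 470.4.

470.4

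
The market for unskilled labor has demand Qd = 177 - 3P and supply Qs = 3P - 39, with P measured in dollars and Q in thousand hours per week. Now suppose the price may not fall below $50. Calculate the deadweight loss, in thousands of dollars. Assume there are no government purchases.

Setting quantity demanded equal to quantity supplied, 177 - 3P = 3P - 39, gives P* = 36 and Q* = 69.
Since 50 > 36, the floor is binding.
At P = 50: Qd = 177 - 3·50 = 27 and Qs = 3·50 - 39 = 111.
Quantity traded falls to 27. At Q = 27 the demand price is (177 - 27)/3 = 50 and the supply price is (39 + 27)/3 = 22.
Deadweight loss = ½ · (50 - 22) · (69 - 27) = ½ · 28 · 42 = 588.

588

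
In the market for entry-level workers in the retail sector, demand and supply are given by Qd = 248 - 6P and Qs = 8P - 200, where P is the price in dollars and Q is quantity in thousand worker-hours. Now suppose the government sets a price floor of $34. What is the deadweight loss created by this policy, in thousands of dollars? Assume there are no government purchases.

21

Without the control the market clears where 248 - 6P = 8P - 200, i.e. P* = 32 and Q* = 56.
Since 34 > 32, the floor is binding.
At P = 34: Qd = 248 - 6·34 = 44 and Qs = 8·34 - 200 = 72.
Quantity traded falls to 44. At Q = 44 the demand price is (248 - 44)/6 = 34 and the supply price is (200 + 44)/8 = 30.5.
Deadweight loss = ½ · (34 - 30.5) · (56 - 44) = ½ · 3.5 · 12 = 21.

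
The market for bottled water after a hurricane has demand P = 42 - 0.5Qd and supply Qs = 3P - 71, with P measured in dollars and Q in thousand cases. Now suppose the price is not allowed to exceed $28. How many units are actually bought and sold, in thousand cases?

13

Rearranging demand gives Qd = 84 - 2P. In a free market, 84 - 2P = 3P - 71 gives the equilibrium P* = 31, Q* = 22.
Since 28 < 31, the ceiling is binding.
At P = 28: Qd = 84 - 2·28 = 28 and Qs = 3·28 - 71 = 13.
The quantity actually transacted is the short side, supply: 13.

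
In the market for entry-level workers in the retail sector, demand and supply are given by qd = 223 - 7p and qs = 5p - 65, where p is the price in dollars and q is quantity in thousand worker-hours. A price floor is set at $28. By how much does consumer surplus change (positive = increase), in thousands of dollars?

Without the control the market clears where 223 - 7p = 5p - 65, i.e. p* = 24 and q* = 55.
Because the floor (28) lies above the market-clearing price, it is binding.
At p = 28: qd = 223 - 7·28 = 27 and qs = 5·28 - 65 = 75.
Consumer surplus without the control is ½ · (223/7 - 24) · 55 = 3025/14.
With the floor, consumers buy 27 units at 28, so CS = ½ · (223/7 - 28) · 27 = 729/14.
Change in consumer surplus = 729/14 - 3025/14 = -164.

-164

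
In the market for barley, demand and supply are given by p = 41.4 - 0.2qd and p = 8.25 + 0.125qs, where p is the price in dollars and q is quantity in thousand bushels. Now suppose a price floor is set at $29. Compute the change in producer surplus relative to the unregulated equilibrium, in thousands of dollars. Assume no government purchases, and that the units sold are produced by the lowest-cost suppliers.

Rearranging demand gives qd = 207 - 5p; rearranging supply gives qs = 8p - 66. Without the control the market clears where 207 - 5p = 8p - 66, i.e. p* = 21 and q* = 102.
Because the floor (29) lies above the market-clearing price, it is binding.
At p = 29: qd = 207 - 5·29 = 62 and qs = 8·29 - 66 = 166.
Producer surplus without the control is ½ · (21 - 8.25) · 102 = 650.25.
With the floor, 62 units are sold at 29. The supply price at q = 62 is 16, so PS = ½ · [(29 - 8.25) + (29 - 16)] · 62 = 1046.25.
Change in producer surplus = 1046.25 - 650.25 = 396.

396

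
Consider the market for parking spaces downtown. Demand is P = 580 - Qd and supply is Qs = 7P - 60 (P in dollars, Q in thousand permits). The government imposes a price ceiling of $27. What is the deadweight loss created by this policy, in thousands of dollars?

78652

Rearranging demand gives Qd = 580 - P. Without the control the market clears where 580 - P = 7P - 60, i.e. P* = 80 and Q* = 500.
The ceiling of 27 is below the equilibrium price 80, so it binds.
At P = 27: Qd = 580 - 27 = 553 and Qs = 7·27 - 60 = 129.
Quantity traded falls to 129. At Q = 129 the demand price is 580 - 129 = 451 and the supply price is (60 + 129)/7 = 27.
Deadweight loss = ½ · (451 - 27) · (500 - 129) = ½ · 424 · 371 = 78652.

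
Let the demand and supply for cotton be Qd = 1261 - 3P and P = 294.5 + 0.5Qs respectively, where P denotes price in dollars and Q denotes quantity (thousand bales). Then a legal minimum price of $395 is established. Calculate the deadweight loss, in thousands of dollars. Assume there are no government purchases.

2343.75

Rearranging supply gives Qs = 2P - 589. In a free market, 1261 - 3P = 2P - 589 gives the equilibrium P* = 370, Q* = 151.
Since 395 > 370, the floor is binding.
At P = 395: Qd = 1261 - 3·395 = 76 and Qs = 2·395 - 589 = 201.
Quantity traded falls to 76. At Q = 76 the demand price is (1261 - 76)/3 = 395 and the supply price is (589 + 76)/2 = 332.5.
Deadweight loss = ½ · (395 - 332.5) · (151 - 76) = ½ · 62.5 · 75 = 2343.75.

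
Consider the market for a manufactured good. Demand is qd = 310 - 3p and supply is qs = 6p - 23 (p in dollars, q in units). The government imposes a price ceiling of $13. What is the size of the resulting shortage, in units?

216

In a free market, 310 - 3p = 6p - 23 gives the equilibrium p* = 37, q* = 199.
Since 13 < 37, the ceiling is binding.
At p = 13: qd = 310 - 3·13 = 271 and qs = 6·13 - 23 = 55.
Shortage = qd - qs = 271 - 55 = 216.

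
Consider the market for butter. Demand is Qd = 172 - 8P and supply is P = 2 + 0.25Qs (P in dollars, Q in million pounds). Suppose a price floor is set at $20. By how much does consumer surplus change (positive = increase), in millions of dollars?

-160

Rearranging supply gives Qs = 4P - 8. Without the control the market clears where 172 - 8P = 4P - 8, i.e. P* = 15 and Q* = 52.
The floor of 20 is above the equilibrium price 15, so it binds.
At P = 20: Qd = 172 - 8·20 = 12 and Qs = 4·20 - 8 = 72.
Consumer surplus without the control is ½ · (21.5 - 15) · 52 = 169.
With the floor, consumers buy 12 units at 20, so CS = ½ · (21.5 - 20) · 12 = 9.
Change in consumer surplus = 9 - 169 = -160.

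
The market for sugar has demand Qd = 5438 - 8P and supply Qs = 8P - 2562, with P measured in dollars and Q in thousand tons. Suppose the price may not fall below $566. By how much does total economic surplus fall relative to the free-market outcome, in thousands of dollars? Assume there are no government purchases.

34848

In a free market, 5438 - 8P = 8P - 2562 gives the equilibrium P* = 500, Q* = 1438.
The floor of 566 is above the equilibrium price 500, so it binds.
At P = 566: Qd = 5438 - 8·566 = 910 and Qs = 8·566 - 2562 = 1966.
Quantity traded falls to 910. At Q = 910 the demand price is (5438 - 910)/8 = 566 and the supply price is (2562 + 910)/8 = 434.
Deadweight loss = ½ · (566 - 434) · (1438 - 910) = ½ · 132 · 528 = 34848.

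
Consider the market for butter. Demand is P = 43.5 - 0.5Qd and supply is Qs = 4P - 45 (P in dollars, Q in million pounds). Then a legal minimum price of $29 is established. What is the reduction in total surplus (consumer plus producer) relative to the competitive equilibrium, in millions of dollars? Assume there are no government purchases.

73.5

Rearranging demand gives Qd = 87 - 2P. In a free market, 87 - 2P = 4P - 45 gives the equilibrium P* = 22, Q* = 43.
Because the floor (29) lies above the market-clearing price, it is binding.
At P = 29: Qd = 87 - 2·29 = 29 and Qs = 4·29 - 45 = 71.
Quantity traded falls to 29. At Q = 29 the demand price is (87 - 29)/2 = 29 and the supply price is (45 + 29)/4 = 18.5.
Deadweight loss = ½ · (29 - 18.5) · (43 - 29) = ½ · 10.5 · 14 = 73.5.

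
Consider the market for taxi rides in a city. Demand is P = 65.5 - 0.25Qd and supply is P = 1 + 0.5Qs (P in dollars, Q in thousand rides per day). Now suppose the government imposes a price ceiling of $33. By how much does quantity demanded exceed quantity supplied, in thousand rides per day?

Rearranging demand gives Qd = 262 - 4P; rearranging supply gives Qs = 2P - 2. Without the control the market clears where 262 - 4P = 2P - 2, i.e. P* = 44 and Q* = 86.
Since 33 < 44, the ceiling is binding.
At P = 33: Qd = 262 - 4·33 = 130 and Qs = 2·33 - 2 = 64.
Shortage = Qd - Qs = 130 - 64 = 66.

66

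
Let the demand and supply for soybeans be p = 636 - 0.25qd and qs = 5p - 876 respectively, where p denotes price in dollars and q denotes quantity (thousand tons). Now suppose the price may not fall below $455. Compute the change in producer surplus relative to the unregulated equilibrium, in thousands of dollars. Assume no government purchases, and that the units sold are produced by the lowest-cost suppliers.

Rearranging demand gives qd = 2544 - 4p. Equilibrium: 2544 - 4p = 5p - 876, so 3420 = 9p and p* = 380, q* = 1024.
Since 455 > 380, the floor is binding.
At p = 455: qd = 2544 - 4·455 = 724 and qs = 5·455 - 876 = 1399.
Producer surplus without the control is ½ · (380 - 175.2) · 1024 = 104857.6.
With the floor, 724 units are sold at 455. The supply price at q = 724 is 320, so PS = ½ · [(455 - 175.2) + (455 - 320)] · 724 = 150157.6.
Change in producer surplus = 150157.6 - 104857.6 = 45300.

45300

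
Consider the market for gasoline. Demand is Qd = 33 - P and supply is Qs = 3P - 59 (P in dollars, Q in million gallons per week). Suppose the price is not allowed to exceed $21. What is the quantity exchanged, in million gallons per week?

4

In a free market, 33 - P = 3P - 59 gives the equilibrium P* = 23, Q* = 10.
Because the ceiling (21) lies below the market-clearing price, it is binding.
At P = 21: Qd = 33 - 21 = 12 and Qs = 3·21 - 59 = 4.
The quantity actually transacted is the short side, supply: 4.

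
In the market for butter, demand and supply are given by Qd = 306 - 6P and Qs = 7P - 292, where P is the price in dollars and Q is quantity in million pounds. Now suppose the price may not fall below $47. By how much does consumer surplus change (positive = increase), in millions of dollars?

Without the control the market clears where 306 - 6P = 7P - 292, i.e. P* = 46 and Q* = 30.
The floor of 47 is above the equilibrium price 46, so it binds.
At P = 47: Qd = 306 - 6·47 = 24 and Qs = 7·47 - 292 = 37.
Consumer surplus without the control is ½ · (51 - 46) · 30 = 75.
With the floor, consumers buy 24 units at 47, so CS = ½ · (51 - 47) · 24 = 48.
Change in consumer surplus = 48 - 75 = -27.

-27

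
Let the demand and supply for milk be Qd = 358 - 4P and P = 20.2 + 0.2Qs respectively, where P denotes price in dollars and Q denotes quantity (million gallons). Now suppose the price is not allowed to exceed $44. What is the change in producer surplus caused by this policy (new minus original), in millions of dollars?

-955.5

Rearranging supply gives Qs = 5P - 101. In a free market, 358 - 4P = 5P - 101 gives the equilibrium P* = 51, Q* = 154.
The ceiling of 44 is below the equilibrium price 51, so it binds.
At P = 44: Qd = 358 - 4·44 = 182 and Qs = 5·44 - 101 = 119.
Producer surplus without the control is ½ · (51 - 20.2) · 154 = 2371.6.
With the ceiling, producers sell 119 units at 44, so PS = ½ · (44 - 20.2) · 119 = 1416.1.
Change in producer surplus = 1416.1 - 2371.6 = -955.5.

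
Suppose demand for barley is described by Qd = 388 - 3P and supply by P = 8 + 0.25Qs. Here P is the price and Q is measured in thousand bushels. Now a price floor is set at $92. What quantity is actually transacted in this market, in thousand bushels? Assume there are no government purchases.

112

Rearranging supply gives Qs = 4P - 32. Setting quantity demanded equal to quantity supplied, 388 - 3P = 4P - 32, gives P* = 60 and Q* = 208.
Because the floor (92) lies above the market-clearing price, it is binding.
At P = 92: Qd = 388 - 3·92 = 112 and Qs = 4·92 - 32 = 336.
The quantity actually transacted is the short side, demand: 112.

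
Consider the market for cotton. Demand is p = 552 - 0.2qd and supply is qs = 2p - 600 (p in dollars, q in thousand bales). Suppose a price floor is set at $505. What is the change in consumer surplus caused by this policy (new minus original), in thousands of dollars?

-7437.5

Rearranging demand gives qd = 2760 - 5p. In a free market, 2760 - 5p = 2p - 600 gives the equilibrium p* = 480, q* = 360.
The floor of 505 is above the equilibrium price 480, so it binds.
At p = 505: qd = 2760 - 5·505 = 235 and qs = 2·505 - 600 = 410.
Consumer surplus without the control is ½ · (552 - 480) · 360 = 12960.
With the floor, consumers buy 235 units at 505, so CS = ½ · (552 - 505) · 235 = 5522.5.
Change in consumer surplus = 5522.5 - 12960 = -7437.5.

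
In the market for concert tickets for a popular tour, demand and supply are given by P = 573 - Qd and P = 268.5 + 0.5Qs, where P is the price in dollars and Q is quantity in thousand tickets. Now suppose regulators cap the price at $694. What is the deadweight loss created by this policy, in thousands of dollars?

0

Rearranging demand gives Qd = 573 - P; rearranging supply gives Qs = 2P - 537. Without the control the market clears where 573 - P = 2P - 537, i.e. P* = 370 and Q* = 203.
The ceiling of 694 is above the equilibrium price 370, so it is not binding; the market clears at P* = 370, Q* = 203.
Since the control does not bind, no trades are prevented and deadweight loss is zero.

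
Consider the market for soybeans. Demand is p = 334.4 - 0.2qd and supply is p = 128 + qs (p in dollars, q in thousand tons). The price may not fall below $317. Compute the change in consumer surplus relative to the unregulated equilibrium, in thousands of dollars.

Rearranging demand gives qd = 1672 - 5p; rearranging supply gives qs = p - 128. In a free market, 1672 - 5p = p - 128 gives the equilibrium p* = 300, q* = 172.
Since 317 > 300, the floor is binding.
At p = 317: qd = 1672 - 5·317 = 87 and qs = 317 - 128 = 189.
Consumer surplus without the control is ½ · (334.4 - 300) · 172 = 2958.4.
With the floor, consumers buy 87 units at 317, so CS = ½ · (334.4 - 317) · 87 = 756.9.
Change in consumer surplus = 756.9 - 2958.4 = -2201.5.

-2201.5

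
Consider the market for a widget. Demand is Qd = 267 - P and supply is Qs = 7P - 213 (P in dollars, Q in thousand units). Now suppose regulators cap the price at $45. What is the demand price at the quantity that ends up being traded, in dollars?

Without the control the market clears where 267 - P = 7P - 213, i.e. P* = 60 and Q* = 207.
The ceiling of 45 is below the equilibrium price 60, so it binds.
At P = 45: Qd = 267 - 45 = 222 and Qs = 7·45 - 213 = 102.
Only 102 units reach the market. On the demand curve, the marginal buyer's willingness to pay at Q = 102 is (267 - 102) = 165.

165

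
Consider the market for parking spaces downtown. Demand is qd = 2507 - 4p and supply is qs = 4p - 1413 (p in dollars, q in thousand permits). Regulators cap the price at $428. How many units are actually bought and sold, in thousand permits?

In a free market, 2507 - 4p = 4p - 1413 gives the equilibrium p* = 490, q* = 547.
Because the ceiling (428) lies below the market-clearing price, it is binding.
At p = 428: qd = 2507 - 4·428 = 795 and qs = 4·428 - 1413 = 299.
The quantity actually transacted is the short side, supply: 299.

299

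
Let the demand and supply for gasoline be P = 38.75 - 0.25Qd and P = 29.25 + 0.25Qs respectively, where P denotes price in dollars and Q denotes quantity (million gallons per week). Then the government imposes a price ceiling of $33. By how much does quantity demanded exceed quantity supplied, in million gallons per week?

Rearranging demand gives Qd = 155 - 4P; rearranging supply gives Qs = 4P - 117. Equilibrium: 155 - 4P = 4P - 117, so 272 = 8P and P* = 34, Q* = 19.
Because the ceiling (33) lies below the market-clearing price, it is binding.
At P = 33: Qd = 155 - 4·33 = 23 and Qs = 4·33 - 117 = 15.
Shortage = Qd - Qs = 23 - 15 = 8.

8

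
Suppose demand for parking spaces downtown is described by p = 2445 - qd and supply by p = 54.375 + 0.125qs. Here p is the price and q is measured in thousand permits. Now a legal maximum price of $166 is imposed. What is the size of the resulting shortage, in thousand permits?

Rearranging demand gives qd = 2445 - p; rearranging supply gives qs = 8p - 435. Setting quantity demanded equal to quantity supplied, 2445 - p = 8p - 435, gives p* = 320 and q* = 2125.
The ceiling of 166 is below the equilibrium price 320, so it binds.
At p = 166: qd = 2445 - 166 = 2279 and qs = 8·166 - 435 = 893.
Shortage = qd - qs = 2279 - 893 = 1386.

1386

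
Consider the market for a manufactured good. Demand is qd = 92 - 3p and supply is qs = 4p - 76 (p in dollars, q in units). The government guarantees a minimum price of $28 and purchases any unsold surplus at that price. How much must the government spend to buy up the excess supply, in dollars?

Without the control the market clears where 92 - 3p = 4p - 76, i.e. p* = 24 and q* = 20.
The floor of 28 is above the equilibrium price 24, so it binds.
At p = 28: qd = 92 - 3·28 = 8 and qs = 4·28 - 76 = 36.
Surplus = qs - qd = 28.
Government expenditure = surplus × support price = 28 × 28 = 784.

784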